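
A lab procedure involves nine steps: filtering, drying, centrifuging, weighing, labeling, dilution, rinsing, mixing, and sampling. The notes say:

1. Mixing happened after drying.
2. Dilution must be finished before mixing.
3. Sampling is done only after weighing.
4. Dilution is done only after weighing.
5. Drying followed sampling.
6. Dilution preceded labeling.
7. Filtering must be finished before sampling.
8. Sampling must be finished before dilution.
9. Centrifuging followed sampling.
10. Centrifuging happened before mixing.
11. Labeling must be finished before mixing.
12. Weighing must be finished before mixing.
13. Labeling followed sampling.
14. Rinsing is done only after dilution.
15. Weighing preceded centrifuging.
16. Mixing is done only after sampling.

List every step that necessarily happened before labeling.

Directly stated before labeling: dilution and sampling.
Filtering reaches labeling via filtering → sampling → labeling.
Weighing reaches labeling via weighing → dilution → labeling.

dilution, filtering, sampling, weighing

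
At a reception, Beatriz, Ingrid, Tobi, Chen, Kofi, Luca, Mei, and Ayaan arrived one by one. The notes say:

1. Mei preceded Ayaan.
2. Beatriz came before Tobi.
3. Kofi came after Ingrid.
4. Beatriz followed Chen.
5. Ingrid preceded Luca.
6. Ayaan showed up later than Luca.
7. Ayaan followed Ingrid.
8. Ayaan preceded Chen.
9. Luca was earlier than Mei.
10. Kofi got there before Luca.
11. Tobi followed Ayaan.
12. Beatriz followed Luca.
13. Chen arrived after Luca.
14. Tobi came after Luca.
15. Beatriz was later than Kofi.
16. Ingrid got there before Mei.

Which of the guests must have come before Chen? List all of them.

Ayaan, Ingrid, Kofi, Luca, Mei

Directly stated before Chen: Ayaan and Luca.
Ingrid reaches Chen via Ingrid → Luca → Chen.
Kofi reaches Chen via Kofi → Luca → Chen.
Mei reaches Chen via Mei → Ayaan → Chen.
No chain forces Beatriz (or any of the others) ahead of Chen.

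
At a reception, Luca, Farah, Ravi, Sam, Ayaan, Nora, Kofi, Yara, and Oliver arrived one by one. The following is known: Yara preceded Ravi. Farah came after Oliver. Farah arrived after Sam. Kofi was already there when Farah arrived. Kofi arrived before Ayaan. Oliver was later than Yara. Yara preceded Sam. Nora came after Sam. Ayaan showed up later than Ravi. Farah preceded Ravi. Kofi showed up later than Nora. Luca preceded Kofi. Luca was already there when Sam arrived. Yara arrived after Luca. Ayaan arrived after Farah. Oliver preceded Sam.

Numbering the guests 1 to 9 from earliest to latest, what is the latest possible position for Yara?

2

Yara must come before Ayaan, Farah, Kofi, Nora, Oliver, Ravi, and Sam — 7 guests forced after them.
Everything else can be placed before Yara in some valid order, so Yara can sit as late as position 9 − 7 = 2.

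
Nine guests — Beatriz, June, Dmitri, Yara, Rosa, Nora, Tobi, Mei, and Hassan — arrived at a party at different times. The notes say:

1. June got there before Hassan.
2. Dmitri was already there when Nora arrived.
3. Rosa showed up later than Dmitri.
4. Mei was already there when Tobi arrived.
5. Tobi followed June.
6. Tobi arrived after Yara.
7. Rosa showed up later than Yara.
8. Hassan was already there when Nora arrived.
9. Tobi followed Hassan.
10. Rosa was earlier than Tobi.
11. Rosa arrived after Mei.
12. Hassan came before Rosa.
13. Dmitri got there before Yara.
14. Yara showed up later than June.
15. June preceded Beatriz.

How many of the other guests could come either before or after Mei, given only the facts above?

6

Forced after Mei: Rosa and Tobi.
That leaves Beatriz, Dmitri, Hassan, June, Nora, and Yara with no forced order relative to Mei — 6.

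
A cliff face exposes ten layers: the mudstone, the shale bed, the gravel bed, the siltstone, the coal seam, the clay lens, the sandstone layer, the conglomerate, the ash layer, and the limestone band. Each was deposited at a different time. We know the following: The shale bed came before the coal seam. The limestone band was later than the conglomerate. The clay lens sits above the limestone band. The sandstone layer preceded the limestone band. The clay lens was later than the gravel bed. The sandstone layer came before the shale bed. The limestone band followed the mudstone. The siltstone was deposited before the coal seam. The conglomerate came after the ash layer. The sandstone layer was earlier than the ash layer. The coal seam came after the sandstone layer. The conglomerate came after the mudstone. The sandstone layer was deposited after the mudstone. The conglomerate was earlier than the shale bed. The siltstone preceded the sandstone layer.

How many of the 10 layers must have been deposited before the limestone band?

Directly stated before the limestone band: the conglomerate, the mudstone, and the sandstone layer.
The ash layer reaches the limestone band via the ash layer → the conglomerate → the limestone band.
The siltstone reaches the limestone band via the siltstone → the sandstone layer → the limestone band.
That's the ash layer, the conglomerate, the mudstone, the sandstone layer, and the siltstone — 5 in all.

5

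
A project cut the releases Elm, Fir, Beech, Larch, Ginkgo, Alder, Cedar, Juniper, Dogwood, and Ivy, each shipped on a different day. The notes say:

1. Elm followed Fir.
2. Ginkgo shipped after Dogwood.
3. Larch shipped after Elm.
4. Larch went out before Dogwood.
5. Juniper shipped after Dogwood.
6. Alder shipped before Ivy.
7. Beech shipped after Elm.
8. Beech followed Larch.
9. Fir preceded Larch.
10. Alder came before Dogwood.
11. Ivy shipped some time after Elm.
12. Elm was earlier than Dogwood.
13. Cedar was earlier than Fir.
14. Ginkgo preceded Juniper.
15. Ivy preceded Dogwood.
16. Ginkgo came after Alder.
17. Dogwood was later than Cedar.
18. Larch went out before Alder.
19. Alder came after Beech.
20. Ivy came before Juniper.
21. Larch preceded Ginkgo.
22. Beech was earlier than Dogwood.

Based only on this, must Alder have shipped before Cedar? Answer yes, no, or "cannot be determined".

no

Tracing the constraints gives Cedar → Fir → Larch → Alder, so Cedar must come before Alder.
That means Alder cannot be before Cedar.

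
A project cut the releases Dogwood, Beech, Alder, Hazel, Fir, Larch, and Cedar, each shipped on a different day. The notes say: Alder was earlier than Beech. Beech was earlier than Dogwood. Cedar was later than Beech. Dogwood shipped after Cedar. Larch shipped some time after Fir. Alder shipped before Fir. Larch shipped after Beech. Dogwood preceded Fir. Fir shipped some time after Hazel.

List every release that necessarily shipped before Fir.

Directly stated before Fir: Alder, Dogwood, and Hazel.
Beech reaches Fir via Beech → Dogwood → Fir.
Cedar reaches Fir via Cedar → Dogwood → Fir.

Alder, Beech, Cedar, Dogwood, Hazel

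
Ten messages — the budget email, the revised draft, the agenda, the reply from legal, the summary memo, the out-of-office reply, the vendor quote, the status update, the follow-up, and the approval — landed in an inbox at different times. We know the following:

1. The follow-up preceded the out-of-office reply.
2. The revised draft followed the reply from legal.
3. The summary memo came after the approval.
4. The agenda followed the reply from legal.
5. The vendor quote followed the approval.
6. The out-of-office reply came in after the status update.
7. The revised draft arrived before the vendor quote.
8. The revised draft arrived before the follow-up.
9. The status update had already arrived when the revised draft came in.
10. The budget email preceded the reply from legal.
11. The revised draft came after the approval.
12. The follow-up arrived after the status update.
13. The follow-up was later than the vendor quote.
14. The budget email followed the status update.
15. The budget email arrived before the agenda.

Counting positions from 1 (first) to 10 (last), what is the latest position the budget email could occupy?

4

The budget email must come before the agenda, the follow-up, the out-of-office reply, the reply from legal, the revised draft, and the vendor quote — 6 messages forced after it.
Everything else can be placed before the budget email in some valid order, so the budget email can sit as late as position 10 − 6 = 4.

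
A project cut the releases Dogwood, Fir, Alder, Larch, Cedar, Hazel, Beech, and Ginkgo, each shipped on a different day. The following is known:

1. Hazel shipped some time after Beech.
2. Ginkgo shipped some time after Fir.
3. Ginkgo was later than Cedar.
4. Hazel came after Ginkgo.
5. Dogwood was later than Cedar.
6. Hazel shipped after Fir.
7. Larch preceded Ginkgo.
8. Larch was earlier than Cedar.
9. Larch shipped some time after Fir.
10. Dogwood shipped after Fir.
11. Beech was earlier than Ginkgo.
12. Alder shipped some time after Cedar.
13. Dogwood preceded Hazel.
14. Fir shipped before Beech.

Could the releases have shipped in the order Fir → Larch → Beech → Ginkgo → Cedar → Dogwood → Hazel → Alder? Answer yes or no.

The constraints require Cedar before Ginkgo, but in the proposed sequence Ginkgo appears ahead of Cedar. That one violation is enough.

no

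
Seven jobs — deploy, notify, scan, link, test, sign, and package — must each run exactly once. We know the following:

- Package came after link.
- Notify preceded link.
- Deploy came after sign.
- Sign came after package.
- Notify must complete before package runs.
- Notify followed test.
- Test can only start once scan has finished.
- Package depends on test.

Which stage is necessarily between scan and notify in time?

Tracing the constraints gives scan → test → notify, so test sits after scan and before notify.
No other stage is forced both after scan and before notify.

test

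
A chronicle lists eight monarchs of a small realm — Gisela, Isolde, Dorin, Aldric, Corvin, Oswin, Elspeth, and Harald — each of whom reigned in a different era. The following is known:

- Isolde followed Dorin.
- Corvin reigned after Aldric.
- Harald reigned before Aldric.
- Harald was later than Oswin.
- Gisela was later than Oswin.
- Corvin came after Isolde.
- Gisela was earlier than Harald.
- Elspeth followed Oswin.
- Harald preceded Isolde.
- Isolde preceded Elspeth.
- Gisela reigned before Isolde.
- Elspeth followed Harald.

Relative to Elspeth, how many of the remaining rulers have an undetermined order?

2

Forced before Elspeth: Dorin, Gisela, Harald, Isolde, and Oswin.
That leaves Aldric and Corvin with no forced order relative to Elspeth — 2.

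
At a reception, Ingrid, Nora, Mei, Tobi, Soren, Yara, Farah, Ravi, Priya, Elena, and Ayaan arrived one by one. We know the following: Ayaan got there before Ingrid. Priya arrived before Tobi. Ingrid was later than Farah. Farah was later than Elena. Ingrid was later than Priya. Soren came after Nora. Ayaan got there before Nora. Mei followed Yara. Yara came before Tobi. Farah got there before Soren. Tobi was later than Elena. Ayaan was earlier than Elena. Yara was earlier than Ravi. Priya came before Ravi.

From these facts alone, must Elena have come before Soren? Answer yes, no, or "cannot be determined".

Chain the constraints: Elena → Farah → Soren. Each link is directly stated, so Elena comes before Soren.

yes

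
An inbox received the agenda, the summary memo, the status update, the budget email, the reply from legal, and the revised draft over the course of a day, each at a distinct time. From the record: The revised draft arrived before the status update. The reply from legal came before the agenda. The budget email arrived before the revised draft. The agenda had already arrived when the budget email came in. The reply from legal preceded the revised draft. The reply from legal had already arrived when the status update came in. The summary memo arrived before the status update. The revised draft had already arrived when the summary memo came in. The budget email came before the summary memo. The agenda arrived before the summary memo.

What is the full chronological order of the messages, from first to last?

the reply from legal, the agenda, the budget email, the revised draft, the summary memo, the status update

The constraints fix every adjacent pair, so only one ordering works:
the reply from legal → the agenda → the budget email → the revised draft → the summary memo → the status update.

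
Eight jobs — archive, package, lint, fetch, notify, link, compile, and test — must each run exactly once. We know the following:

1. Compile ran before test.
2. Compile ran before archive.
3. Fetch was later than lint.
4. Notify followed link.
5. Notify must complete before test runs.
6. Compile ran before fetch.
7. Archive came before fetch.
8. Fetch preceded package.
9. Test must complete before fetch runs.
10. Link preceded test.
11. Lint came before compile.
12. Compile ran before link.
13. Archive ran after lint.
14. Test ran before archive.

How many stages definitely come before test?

Directly stated before test: compile, link, and notify.
Lint reaches test via lint → compile → test.
No chain forces fetch (or any of the others) ahead of test.
That's compile, link, lint, and notify — 4 in all.

4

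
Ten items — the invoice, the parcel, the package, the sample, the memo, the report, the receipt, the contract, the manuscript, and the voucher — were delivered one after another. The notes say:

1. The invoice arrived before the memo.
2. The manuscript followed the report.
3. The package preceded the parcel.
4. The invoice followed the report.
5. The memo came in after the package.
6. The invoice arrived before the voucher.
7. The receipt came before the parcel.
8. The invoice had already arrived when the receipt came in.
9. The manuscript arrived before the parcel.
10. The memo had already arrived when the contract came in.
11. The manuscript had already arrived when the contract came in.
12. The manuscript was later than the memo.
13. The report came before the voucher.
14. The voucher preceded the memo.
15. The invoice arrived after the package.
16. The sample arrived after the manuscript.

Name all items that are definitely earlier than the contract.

the invoice, the manuscript, the memo, the package, the report, the voucher

Directly stated before the contract: the manuscript and the memo.
The invoice reaches the contract via the invoice → the memo → the contract.
The package reaches the contract via the package → the memo → the contract.
The report reaches the contract via the report → the manuscript → the contract.
Likewise the voucher reaches the contract by chaining the stated constraints.
No chain forces the parcel (or any of the others) ahead of the contract.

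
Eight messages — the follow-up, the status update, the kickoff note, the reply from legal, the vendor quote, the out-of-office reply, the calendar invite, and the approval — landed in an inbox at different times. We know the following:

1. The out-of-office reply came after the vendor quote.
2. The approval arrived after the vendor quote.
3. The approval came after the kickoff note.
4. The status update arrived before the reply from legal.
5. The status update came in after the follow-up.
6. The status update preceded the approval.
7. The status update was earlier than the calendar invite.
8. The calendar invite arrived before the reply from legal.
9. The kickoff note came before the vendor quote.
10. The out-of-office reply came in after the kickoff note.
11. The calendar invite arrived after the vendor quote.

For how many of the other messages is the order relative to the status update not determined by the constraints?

3

Forced before the status update: the follow-up; forced after the status update: the approval, the calendar invite, and the reply from legal.
That leaves the kickoff note, the out-of-office reply, and the vendor quote with no forced order relative to the status update — 3.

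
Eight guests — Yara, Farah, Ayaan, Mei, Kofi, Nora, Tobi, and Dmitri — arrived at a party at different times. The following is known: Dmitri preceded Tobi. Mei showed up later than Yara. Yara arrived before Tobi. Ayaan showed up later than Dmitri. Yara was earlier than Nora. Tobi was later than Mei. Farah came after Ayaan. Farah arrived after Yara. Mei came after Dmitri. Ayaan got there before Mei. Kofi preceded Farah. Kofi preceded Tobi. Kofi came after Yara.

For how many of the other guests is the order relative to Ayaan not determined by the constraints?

Forced before Ayaan: Dmitri; forced after Ayaan: Farah, Mei, and Tobi.
That leaves Kofi, Nora, and Yara with no forced order relative to Ayaan — 3.

3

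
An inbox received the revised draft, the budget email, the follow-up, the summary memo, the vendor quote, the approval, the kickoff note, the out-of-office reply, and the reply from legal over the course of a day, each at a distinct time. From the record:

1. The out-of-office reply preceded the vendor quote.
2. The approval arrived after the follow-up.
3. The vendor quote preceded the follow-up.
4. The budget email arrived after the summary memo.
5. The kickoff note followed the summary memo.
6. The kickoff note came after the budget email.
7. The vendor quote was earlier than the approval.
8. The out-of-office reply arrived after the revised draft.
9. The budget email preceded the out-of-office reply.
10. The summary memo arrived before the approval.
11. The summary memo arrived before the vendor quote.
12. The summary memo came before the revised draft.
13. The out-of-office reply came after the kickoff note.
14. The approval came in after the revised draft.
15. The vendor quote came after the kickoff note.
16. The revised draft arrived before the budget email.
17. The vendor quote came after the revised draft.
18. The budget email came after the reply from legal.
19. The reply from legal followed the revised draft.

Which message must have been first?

The summary memo has a chain of constraints placing it before every other message, so the summary memo must be first.

the summary memo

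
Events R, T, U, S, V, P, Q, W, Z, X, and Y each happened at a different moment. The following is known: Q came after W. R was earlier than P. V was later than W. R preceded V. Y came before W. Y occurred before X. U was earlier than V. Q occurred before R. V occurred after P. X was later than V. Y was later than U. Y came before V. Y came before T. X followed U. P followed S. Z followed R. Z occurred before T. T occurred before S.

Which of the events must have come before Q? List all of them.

Directly stated before Q: W.
U reaches Q via U → Y → W → Q.
Y reaches Q via Y → W → Q.
No chain forces V (or any of the others) ahead of Q.

U, W, Y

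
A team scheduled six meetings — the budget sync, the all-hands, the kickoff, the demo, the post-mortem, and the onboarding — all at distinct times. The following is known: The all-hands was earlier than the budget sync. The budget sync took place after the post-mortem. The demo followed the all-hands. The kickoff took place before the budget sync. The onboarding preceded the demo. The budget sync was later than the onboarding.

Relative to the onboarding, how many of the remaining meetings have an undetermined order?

Forced after the onboarding: the budget sync and the demo.
That leaves the all-hands, the kickoff, and the post-mortem with no forced order relative to the onboarding — 3.

3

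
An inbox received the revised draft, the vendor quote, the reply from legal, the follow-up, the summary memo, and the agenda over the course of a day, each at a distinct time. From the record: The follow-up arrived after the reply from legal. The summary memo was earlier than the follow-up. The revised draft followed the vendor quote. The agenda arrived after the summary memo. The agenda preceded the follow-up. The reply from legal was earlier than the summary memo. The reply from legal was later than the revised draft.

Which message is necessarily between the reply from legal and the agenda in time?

the summary memo

Tracing the constraints gives the reply from legal → the summary memo → the agenda, so the summary memo sits after the reply from legal and before the agenda.
No other message is forced both after the reply from legal and before the agenda.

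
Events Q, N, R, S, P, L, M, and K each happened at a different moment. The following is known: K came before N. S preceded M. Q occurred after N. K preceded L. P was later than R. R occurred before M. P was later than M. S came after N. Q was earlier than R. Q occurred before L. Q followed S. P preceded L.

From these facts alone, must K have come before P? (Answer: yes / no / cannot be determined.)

Chain the constraints: K → N → S → M → P. Each link is directly stated, so K comes before P.

yes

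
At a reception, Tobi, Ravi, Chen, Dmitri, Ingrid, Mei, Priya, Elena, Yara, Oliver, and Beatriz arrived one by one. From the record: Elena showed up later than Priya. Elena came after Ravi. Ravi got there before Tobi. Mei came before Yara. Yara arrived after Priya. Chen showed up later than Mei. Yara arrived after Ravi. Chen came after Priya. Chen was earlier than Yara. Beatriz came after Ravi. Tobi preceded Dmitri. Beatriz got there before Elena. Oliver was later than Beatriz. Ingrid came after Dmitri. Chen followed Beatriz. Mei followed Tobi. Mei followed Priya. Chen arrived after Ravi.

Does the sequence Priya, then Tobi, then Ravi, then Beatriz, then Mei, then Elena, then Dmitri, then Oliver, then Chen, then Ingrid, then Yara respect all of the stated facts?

no

The constraints require Ravi before Tobi, but in the proposed sequence Tobi appears ahead of Ravi. That one violation is enough.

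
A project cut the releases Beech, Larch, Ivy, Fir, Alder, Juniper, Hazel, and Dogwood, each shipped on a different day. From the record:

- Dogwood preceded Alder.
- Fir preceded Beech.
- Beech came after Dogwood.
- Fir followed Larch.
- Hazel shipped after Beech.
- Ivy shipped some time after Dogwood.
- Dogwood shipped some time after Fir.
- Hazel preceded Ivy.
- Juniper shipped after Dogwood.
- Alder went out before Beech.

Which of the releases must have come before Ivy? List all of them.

Directly stated before Ivy: Dogwood and Hazel.
Alder reaches Ivy via Alder → Beech → Hazel → Ivy.
Beech reaches Ivy via Beech → Hazel → Ivy.
Fir reaches Ivy via Fir → Dogwood → Ivy.
Likewise Larch reaches Ivy by chaining the stated constraints.

Alder, Beech, Dogwood, Fir, Hazel, Larch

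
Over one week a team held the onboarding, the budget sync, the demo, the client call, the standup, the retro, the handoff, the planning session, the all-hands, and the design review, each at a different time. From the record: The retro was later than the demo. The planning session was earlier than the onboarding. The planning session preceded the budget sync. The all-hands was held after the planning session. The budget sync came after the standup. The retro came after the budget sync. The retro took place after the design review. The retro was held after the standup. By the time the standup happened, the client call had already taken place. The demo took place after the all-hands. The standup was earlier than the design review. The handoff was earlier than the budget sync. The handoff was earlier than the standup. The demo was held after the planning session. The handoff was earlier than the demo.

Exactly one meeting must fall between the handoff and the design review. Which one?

Tracing the constraints gives the handoff → the standup → the design review, so the standup sits after the handoff and before the design review.
No other meeting is forced both after the handoff and before the design review.

the standup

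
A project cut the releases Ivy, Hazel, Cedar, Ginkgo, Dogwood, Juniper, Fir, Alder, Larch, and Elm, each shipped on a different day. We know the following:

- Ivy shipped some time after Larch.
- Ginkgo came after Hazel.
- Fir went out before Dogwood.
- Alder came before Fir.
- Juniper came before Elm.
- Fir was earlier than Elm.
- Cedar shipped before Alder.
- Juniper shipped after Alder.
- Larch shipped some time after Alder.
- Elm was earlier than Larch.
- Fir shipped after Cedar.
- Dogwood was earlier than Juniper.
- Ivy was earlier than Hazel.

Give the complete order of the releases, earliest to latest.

The constraints fix every adjacent pair, so only one ordering works:
Cedar → Alder → Fir → Dogwood → Juniper → Elm → Larch → Ivy → Hazel → Ginkgo.

Cedar, Alder, Fir, Dogwood, Juniper, Elm, Larch, Ivy, Hazel, Ginkgo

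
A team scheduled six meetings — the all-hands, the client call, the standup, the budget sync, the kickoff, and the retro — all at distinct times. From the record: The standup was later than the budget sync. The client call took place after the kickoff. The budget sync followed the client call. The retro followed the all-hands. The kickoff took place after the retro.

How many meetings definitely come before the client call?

Directly stated before the client call: the kickoff.
The all-hands reaches the client call via the all-hands → the retro → the kickoff → the client call.
The retro reaches the client call via the retro → the kickoff → the client call.
No chain forces the standup (or any of the others) ahead of the client call.
That's the all-hands, the kickoff, and the retro — 3 in all.

3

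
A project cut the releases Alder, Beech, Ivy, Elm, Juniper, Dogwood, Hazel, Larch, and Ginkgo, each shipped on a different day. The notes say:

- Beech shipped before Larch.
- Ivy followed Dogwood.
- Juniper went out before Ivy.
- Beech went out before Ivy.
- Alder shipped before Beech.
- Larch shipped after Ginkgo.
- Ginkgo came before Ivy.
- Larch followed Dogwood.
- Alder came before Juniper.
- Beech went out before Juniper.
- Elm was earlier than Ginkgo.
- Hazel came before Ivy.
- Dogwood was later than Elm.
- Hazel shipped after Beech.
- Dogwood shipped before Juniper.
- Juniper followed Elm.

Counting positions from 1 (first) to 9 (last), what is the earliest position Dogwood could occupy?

2

Elm must come before Dogwood — 1 forced predecessor.
Nothing else is forced ahead of Dogwood, so its earliest slot is position 1 + 1 = 2.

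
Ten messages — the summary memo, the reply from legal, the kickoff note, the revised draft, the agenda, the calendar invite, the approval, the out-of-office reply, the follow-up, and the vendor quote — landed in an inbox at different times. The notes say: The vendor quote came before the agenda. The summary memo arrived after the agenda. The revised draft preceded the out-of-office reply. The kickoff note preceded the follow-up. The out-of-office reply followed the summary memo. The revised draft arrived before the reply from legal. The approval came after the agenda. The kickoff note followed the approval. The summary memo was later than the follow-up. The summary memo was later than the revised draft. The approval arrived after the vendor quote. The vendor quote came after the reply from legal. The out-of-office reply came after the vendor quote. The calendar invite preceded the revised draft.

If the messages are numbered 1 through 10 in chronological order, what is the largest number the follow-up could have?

The follow-up must come before the out-of-office reply and the summary memo — 2 messages forced after it.
Everything else can be placed before the follow-up in some valid order, so the follow-up can sit as late as position 10 − 2 = 8.

8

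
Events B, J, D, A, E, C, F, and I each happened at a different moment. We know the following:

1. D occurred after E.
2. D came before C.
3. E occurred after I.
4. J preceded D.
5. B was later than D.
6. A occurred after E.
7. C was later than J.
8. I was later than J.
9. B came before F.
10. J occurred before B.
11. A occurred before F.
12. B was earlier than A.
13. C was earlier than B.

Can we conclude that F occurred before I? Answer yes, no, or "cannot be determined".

Tracing the constraints gives I → E → A → F, so I must come before F.
That means F cannot be before I.

no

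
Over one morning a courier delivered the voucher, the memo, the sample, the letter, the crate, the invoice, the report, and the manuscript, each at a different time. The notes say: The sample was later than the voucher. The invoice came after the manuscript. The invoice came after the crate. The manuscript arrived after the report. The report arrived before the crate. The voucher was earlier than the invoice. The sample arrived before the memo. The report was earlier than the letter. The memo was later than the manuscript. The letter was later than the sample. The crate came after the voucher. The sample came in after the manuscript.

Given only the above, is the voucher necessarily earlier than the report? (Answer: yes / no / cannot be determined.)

No chain of stated constraints runs from the voucher to the report, and none runs from the report to the voucher either.
So the relative order of the voucher and the report is not fixed by the given facts.

cannot be determined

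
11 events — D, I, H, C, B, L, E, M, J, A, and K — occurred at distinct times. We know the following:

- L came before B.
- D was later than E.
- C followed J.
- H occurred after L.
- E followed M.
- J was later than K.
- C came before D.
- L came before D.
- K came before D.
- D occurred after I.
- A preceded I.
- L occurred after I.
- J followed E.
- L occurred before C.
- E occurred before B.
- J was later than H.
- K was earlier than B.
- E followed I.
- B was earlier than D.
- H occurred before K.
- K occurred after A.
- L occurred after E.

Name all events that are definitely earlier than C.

A, E, H, I, J, K, L, M

Directly stated before C: J and L.
A reaches C via A → I → L → C.
E reaches C via E → L → C.
H reaches C via H → J → C.
Likewise I, K, and M each reach C by chaining the stated constraints.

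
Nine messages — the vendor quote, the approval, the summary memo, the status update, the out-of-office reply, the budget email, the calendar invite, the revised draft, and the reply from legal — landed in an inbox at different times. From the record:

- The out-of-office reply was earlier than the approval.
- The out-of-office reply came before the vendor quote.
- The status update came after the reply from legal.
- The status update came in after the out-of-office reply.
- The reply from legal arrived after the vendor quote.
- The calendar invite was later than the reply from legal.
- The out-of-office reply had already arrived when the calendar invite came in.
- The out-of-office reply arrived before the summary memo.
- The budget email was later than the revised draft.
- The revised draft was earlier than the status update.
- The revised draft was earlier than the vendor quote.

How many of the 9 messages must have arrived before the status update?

Directly stated before the status update: the out-of-office reply, the reply from legal, and the revised draft.
The vendor quote reaches the status update via the vendor quote → the reply from legal → the status update.
No chain forces the approval (or any of the others) ahead of the status update.
That's the out-of-office reply, the reply from legal, the revised draft, and the vendor quote — 4 in all.

4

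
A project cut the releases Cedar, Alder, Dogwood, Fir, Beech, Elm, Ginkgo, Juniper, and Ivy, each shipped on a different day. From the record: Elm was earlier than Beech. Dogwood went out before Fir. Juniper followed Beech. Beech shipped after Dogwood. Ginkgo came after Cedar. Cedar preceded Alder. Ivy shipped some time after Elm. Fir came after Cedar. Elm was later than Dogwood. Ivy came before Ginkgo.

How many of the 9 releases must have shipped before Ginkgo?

Directly stated before Ginkgo: Cedar and Ivy.
Dogwood reaches Ginkgo via Dogwood → Elm → Ivy → Ginkgo.
Elm reaches Ginkgo via Elm → Ivy → Ginkgo.
No chain forces Juniper (or any of the others) ahead of Ginkgo.
That's Cedar, Dogwood, Elm, and Ivy — 4 in all.

4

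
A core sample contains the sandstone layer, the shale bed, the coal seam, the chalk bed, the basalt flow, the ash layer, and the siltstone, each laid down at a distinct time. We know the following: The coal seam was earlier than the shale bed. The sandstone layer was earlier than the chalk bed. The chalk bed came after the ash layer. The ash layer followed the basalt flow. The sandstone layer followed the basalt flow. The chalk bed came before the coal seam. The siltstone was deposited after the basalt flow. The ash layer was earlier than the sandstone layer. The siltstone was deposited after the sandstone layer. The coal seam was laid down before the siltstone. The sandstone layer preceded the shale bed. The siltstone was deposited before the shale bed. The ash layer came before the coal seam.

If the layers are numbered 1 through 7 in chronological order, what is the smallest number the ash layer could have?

The basalt flow must come before the ash layer — 1 forced predecessor.
Nothing else is forced ahead of the ash layer, so its earliest slot is position 1 + 1 = 2.

2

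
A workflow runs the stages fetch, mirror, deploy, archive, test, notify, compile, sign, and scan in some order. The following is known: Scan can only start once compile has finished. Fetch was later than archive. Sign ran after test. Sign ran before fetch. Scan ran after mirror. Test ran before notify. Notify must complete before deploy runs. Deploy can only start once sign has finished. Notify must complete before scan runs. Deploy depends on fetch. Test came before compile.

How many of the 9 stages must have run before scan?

4

Directly stated before scan: compile, mirror, and notify.
Test reaches scan via test → notify → scan.
No chain forces sign (or any of the others) ahead of scan.
That's compile, mirror, notify, and test — 4 in all.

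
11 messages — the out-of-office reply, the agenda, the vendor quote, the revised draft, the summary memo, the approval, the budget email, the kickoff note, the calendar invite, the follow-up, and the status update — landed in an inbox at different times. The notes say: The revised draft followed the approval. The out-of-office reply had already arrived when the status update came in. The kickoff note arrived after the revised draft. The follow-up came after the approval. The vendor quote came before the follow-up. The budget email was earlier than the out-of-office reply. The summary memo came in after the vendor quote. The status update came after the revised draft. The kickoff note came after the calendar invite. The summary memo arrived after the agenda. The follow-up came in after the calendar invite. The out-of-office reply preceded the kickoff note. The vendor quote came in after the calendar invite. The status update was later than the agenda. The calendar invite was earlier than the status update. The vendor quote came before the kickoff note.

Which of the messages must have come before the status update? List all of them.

Directly stated before the status update: the agenda, the calendar invite, the out-of-office reply, and the revised draft.
The approval reaches the status update via the approval → the revised draft → the status update.
The budget email reaches the status update via the budget email → the out-of-office reply → the status update.
No chain forces the summary memo (or any of the others) ahead of the status update.

the agenda, the approval, the budget email, the calendar invite, the out-of-office reply, the revised draft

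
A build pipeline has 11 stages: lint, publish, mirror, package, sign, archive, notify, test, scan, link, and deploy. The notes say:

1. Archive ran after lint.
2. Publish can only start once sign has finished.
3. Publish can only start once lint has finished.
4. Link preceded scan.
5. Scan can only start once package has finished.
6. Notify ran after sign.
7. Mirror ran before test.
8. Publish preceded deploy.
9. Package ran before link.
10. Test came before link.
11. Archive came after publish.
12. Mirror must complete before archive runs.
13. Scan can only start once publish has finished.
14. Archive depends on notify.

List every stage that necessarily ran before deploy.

lint, publish, sign

Directly stated before deploy: publish.
Lint reaches deploy via lint → publish → deploy.
Sign reaches deploy via sign → publish → deploy.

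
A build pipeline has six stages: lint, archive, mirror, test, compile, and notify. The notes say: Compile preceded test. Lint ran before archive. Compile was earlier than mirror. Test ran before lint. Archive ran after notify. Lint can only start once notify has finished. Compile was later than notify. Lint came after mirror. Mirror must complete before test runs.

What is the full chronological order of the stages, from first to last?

notify, compile, mirror, test, lint, archive

The constraints fix every adjacent pair, so only one ordering works:
notify → compile → mirror → test → lint → archive.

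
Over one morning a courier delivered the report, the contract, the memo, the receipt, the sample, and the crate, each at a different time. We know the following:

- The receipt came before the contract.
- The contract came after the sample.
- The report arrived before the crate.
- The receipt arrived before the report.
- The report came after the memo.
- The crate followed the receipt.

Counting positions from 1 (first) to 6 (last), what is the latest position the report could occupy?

5

The report must come before the crate — 1 item forced after it.
Everything else can be placed before the report in some valid order, so the report can sit as late as position 6 − 1 = 5.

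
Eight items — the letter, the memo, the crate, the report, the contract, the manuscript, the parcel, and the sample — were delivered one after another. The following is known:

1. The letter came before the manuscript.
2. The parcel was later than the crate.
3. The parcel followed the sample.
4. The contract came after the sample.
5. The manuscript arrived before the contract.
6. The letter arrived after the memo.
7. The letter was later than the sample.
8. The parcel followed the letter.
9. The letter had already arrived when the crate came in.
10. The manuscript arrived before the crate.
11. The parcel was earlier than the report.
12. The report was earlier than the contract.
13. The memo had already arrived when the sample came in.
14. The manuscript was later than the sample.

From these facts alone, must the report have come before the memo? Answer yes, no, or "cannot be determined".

no

Tracing the constraints gives the memo → the sample → the parcel → the report, so the memo must come before the report.
That means the report cannot be before the memo.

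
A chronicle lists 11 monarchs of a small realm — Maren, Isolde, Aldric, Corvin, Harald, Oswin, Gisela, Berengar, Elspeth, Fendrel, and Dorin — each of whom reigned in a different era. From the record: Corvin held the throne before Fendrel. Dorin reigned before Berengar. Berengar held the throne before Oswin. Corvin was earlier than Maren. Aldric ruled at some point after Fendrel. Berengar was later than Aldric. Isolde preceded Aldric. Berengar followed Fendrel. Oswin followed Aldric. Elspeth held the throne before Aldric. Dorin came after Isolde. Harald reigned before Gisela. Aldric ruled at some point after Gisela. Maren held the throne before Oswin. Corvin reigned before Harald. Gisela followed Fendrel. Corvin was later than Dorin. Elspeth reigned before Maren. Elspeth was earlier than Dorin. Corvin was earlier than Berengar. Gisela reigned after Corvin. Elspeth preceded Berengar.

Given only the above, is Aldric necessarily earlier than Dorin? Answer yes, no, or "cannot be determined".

no

Tracing the constraints gives Dorin → Corvin → Gisela → Aldric, so Dorin must come before Aldric.
That means Aldric cannot be before Dorin.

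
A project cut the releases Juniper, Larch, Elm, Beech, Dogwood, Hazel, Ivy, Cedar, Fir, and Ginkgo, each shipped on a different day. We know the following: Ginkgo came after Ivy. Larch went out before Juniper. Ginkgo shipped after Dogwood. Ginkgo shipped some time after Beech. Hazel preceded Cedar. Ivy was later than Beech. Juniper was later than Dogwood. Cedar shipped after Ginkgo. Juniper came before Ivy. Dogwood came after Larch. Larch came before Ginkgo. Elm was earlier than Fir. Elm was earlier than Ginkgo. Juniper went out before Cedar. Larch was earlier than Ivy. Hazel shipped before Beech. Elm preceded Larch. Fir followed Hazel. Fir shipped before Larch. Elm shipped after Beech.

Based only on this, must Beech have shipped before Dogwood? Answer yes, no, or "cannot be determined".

yes

Chain the constraints: Beech → Elm → Larch → Dogwood. Each link is directly stated, so Beech comes before Dogwood.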